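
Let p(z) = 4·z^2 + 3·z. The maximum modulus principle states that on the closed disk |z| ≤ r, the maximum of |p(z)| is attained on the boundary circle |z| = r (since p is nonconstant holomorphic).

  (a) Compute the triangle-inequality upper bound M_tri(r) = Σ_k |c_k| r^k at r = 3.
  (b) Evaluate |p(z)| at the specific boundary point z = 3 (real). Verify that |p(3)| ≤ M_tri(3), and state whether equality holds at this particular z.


Coefficients: c_0 = 0, c_1 = 3, c_2 = 4. Radius r = 3.
Part (a). Triangle bound: M_tri(r) = Σ_k |c_k| r^k
  = |0|·3^0 + |3|·3^1 + |4|·3^2
  = 0 + 9 + 36 = 45.
This bounds M(r) := max_{|z|=r} |p(z)| from above; equality holds iff all terms c_k z^k can be made to align in phase at a single z on |z|=r.
Part (b). At z = 3 (real, on the circle |z| = r):
  p(3) = (0)·3^0 + (3)·3^1 + (4)·3^2 = 45.
  |p(3)| = 45.
Since all nonzero coefficients share the same sign, |p(3)| = 45 = M_tri(3); the triangle bound is attained at z = 3, so in fact M(r) = 45.

M_tri(3) = 45; |p(3)| = 45; equality at z=3: yes.


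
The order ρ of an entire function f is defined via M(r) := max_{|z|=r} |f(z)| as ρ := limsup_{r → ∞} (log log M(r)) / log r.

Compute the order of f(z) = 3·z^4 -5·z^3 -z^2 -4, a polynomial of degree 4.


|f(z)| ≤ Σ|c_k|·r^k = O(r^4) as r → ∞. Polynomial growth is O(e^{r^ε}) for every ε > 0 (since r^4/e^{r^ε} → 0), so ρ ≤ ε for all ε > 0, i.e. ρ = 0. Every nonconstant polynomial has order 0.
Therefore ρ = 0.

Order ρ = 0.


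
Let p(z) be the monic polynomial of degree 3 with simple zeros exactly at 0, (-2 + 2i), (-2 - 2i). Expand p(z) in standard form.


The polynomial is p(z) = ∏_{α ∈ S} (z − α), where S = {0, (-2 + 2i), (-2 - 2i)}.
Expanding the product yields: p(z) = z^3 + 4·z^2 + 8·z.
Note conjugate pairs combine to real quadratics: (z − (-2+2i))(z − (-2−2i)) = z² + 4z + 8.
The resulting polynomial has degree 3 and real coefficients as required.

p(z) = z^3 + 4·z^2 + 8·z.


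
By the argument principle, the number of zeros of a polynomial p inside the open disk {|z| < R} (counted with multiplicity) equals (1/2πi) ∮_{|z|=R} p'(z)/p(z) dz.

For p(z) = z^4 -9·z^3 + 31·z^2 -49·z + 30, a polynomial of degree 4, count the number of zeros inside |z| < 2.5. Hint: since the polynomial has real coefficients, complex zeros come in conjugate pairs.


The zeros of p are: 2, (2 + 1i), (2 - 1i), 3.
Their magnitudes are: 2, 2.236, 2.236, 3.
Zeros with |z| < R = 2.5: 2, (2 + 1i), (2 - 1i).
Count = 3.
By the argument principle, (1/2πi) ∮_{|z|=R} p'(z)/p(z) dz equals exactly this count.

Number of zeros inside |z| < 2.5: 3.


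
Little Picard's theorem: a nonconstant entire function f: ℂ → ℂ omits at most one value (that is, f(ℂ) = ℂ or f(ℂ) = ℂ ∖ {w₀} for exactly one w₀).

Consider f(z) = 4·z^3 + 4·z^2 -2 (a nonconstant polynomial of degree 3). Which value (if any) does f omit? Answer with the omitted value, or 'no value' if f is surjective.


Little Picard bounds the complement of f(ℂ) to at most one point.
For every w ∈ ℂ, the equation p(z) − w = 0 is a nonconstant polynomial in z and hence has at least one root by the fundamental theorem of algebra. So p is surjective onto ℂ, omitting no value.

Omitted value: no value.


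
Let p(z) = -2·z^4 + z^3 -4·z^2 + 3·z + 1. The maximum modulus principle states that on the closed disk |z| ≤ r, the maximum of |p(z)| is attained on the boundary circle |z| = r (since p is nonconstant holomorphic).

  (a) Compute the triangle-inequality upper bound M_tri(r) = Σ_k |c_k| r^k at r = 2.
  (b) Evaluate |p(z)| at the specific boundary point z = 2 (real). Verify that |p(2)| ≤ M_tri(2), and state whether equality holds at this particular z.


Coefficients: c_0 = 1, c_1 = 3, c_2 = -4, c_3 = 1, c_4 = -2. Radius r = 2.
Part (a). Triangle bound: M_tri(r) = Σ_k |c_k| r^k
  = |1|·2^0 + |3|·2^1 + |-4|·2^2 + |1|·2^3 + |-2|·2^4
  = 1 + 6 + 16 + 8 + 32 = 63.
This bounds M(r) := max_{|z|=r} |p(z)| from above; equality holds iff all terms c_k z^k can be made to align in phase at a single z on |z|=r.
Part (b). At z = 2 (real, on the circle |z| = r):
  p(2) = (1)·2^0 + (3)·2^1 + (-4)·2^2 + (1)·2^3 + (-2)·2^4 = -33.
  |p(2)| = 33.
Check: |p(2)| = 33 ≤ 63 = M_tri(2). ✓ Equality does not hold at z = 2 (the coefficients have mixed signs, so the terms do not all align in phase there).

M_tri(2) = 63; |p(2)| = 33; equality at z=2: no.


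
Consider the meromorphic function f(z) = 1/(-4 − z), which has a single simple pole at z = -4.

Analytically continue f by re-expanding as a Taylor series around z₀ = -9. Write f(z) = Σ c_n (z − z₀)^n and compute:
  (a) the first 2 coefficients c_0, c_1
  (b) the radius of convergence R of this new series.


Let w = z − z₀, so z = z₀ + w.
Then -4 − z = -4 − (z₀ + w) = (-4 − z₀) − w = 5 − w.
f(z) = 1/(5 − w) = (1/(5)) · 1/(1 − w/(5)) = Σ_{n≥0} w^n / (5)^(n+1).
So c_n = 1/(5)^(n+1):
  c_0 = 1/(5)^1 = 1/5.
  c_1 = 1/(5)^2 = 1/25.
The series is valid for |w/d| < 1, i.e. |z − z₀| < |d|.
Radius of convergence: R = |-4 − z₀| = |5| = 5 (distance from z₀ to the singularity z = -4).

c_0 = 1/5, c_1 = 1/25; R = 5.


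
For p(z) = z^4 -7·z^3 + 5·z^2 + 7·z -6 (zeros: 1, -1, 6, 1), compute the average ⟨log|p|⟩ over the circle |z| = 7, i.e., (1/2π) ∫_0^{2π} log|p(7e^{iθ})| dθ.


Zeros: -1, 1, 1, 6; r = 7.
Inside |z| < r: -1, 1, 1, 6. Outside (|z| ≥ r): ∅.
p(0) = -6, so log|p(0)| = log(6) = 1.7918.
Apply Jensen: I(r) = log|p(0)| + Σ_k log(r/|z_k|), summed over zeros inside |z| < r.
  log(r/|z_k|) for z_k = 1: log(7/1) = 1.9459
  log(r/|z_k|) for z_k = -1: log(7/1) = 1.9459
  log(r/|z_k|) for z_k = 6: log(7/6) = 0.1542
  log(r/|z_k|) for z_k = 1: log(7/1) = 1.9459
Sum over inside zeros: 5.9919.
I(r) = log|p(0)| + (inside sum) = 1.7918 + 5.9919 = 7.7836.
Closed form (all zeros inside, monic): I(r) = n·log(r) = 4·log(7) = 7.7836. ✓

I(r) ≈ 7.7836.


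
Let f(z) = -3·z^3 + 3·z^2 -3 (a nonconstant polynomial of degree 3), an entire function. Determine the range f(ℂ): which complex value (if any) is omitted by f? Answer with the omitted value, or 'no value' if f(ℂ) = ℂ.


Little Picard bounds the complement of f(ℂ) to at most one point.
For every w ∈ ℂ, the equation p(z) − w = 0 is a nonconstant polynomial in z and hence has at least one root by the fundamental theorem of algebra. So p is surjective onto ℂ, omitting no value.

Omitted value: no value.


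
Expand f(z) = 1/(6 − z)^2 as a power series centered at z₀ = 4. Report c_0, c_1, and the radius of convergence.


Let w = z − z₀, so z = z₀ + w.
Then 6 − z = 6 − (z₀ + w) = (6 − z₀) − w = 2 − w.
f(z) = 1/(2 − w)^2 = (1/(2)^2) · (1 − w/(2))^{−2}.
By the binomial series (1−u)^{−2} = Σ_{n≥0} C(n+1, 1) u^n for |u|<1, with u = w/(2):
  c_n = C(n+1, 1) / (2)^(n+2).
  c_0 = 1/(2)^2 = 1/4.
  c_1 = 2/(2)^3 = 1/4.
The series is valid for |w/d| < 1, i.e. |z − z₀| < |d|.
Radius of convergence: R = |6 − z₀| = |2| = 2 (distance from z₀ to the singularity z = 6).

c_0 = 1/4, c_1 = 1/4; R = 2.


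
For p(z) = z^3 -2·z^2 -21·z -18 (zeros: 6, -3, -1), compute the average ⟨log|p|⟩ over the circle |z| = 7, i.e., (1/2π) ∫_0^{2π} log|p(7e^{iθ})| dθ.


Zeros: -3, -1, 6; r = 7.
Inside |z| < r: -3, -1, 6. Outside (|z| ≥ r): ∅.
p(0) = -18, so log|p(0)| = log(18) = 2.8904.
Apply Jensen: I(r) = log|p(0)| + Σ_k log(r/|z_k|), summed over zeros inside |z| < r.
  log(r/|z_k|) for z_k = 6: log(7/6) = 0.1542
  log(r/|z_k|) for z_k = -3: log(7/3) = 0.8473
  log(r/|z_k|) for z_k = -1: log(7/1) = 1.9459
Sum over inside zeros: 2.9474.
I(r) = log|p(0)| + (inside sum) = 2.8904 + 2.9474 = 5.8377.
Closed form (all zeros inside, monic): I(r) = n·log(r) = 3·log(7) = 5.8377. ✓

I(r) ≈ 5.8377.


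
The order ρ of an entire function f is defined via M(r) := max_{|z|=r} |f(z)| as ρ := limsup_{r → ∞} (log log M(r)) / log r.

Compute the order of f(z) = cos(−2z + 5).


cos(w) is a linear combination of e^{iw} and e^{−iw} (or e^w, e^{−w} in the hyperbolic case), so |cos(w)| ≤ e^{|w|}. With w = −2z + 5, |w| ≤ 2|z| + 5 = 2r + 5 on |z| = r, giving M(r) ≤ e^{2r + 5}, so ρ ≤ 1. On a suitable ray (z = it for sin/cos; z = t for sinh/cosh, t real → ∞), |cos(−2z + 5)| grows like e^{2|t|}/2, so ρ ≥ 1. Hence ρ = 1.
Therefore ρ = 1.

Order ρ = 1.


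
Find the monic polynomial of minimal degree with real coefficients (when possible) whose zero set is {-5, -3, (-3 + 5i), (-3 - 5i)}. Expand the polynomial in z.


The polynomial is p(z) = ∏_{α ∈ S} (z − α), where S = {-5, -3, (-3 + 5i), (-3 - 5i)}.
Expanding the product yields: p(z) = z^4 + 14·z^3 + 97·z^2 + 362·z + 510.
Note conjugate pairs combine to real quadratics: (z − (-3+5i))(z − (-3−5i)) = z² + 6z + 34.
The resulting polynomial has degree 4 and real coefficients as required.

p(z) = z^4 + 14·z^3 + 97·z^2 + 362·z + 510.


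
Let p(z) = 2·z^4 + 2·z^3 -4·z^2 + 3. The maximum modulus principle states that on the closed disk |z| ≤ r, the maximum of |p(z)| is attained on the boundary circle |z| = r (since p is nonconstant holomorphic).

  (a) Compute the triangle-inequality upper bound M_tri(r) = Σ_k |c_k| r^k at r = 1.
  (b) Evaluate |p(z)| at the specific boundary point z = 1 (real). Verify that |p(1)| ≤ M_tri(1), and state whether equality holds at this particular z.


Coefficients: c_0 = 3, c_1 = 0, c_2 = -4, c_3 = 2, c_4 = 2. Radius r = 1.
Part (a). Triangle bound: M_tri(r) = Σ_k |c_k| r^k
  = |3|·1^0 + |0|·1^1 + |-4|·1^2 + |2|·1^3 + |2|·1^4
  = 3 + 0 + 4 + 2 + 2 = 11.
This bounds M(r) := max_{|z|=r} |p(z)| from above; equality holds iff all terms c_k z^k can be made to align in phase at a single z on |z|=r.
Part (b). At z = 1 (real, on the circle |z| = r):
  p(1) = (3)·1^0 + (0)·1^1 + (-4)·1^2 + (2)·1^3 + (2)·1^4 = 3.
  |p(1)| = 3.
Check: |p(1)| = 3 ≤ 11 = M_tri(1). ✓ Equality does not hold at z = 1 (the coefficients have mixed signs, so the terms do not all align in phase there).

M_tri(1) = 11; |p(1)| = 3; equality at z=1: no.


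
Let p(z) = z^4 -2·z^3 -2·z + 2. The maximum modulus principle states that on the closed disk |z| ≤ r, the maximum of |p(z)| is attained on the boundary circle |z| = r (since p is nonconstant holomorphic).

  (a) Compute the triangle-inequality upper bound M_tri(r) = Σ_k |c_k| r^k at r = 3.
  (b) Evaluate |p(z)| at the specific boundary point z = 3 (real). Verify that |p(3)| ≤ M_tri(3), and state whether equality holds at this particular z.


Coefficients: c_0 = 2, c_1 = -2, c_2 = 0, c_3 = -2, c_4 = 1. Radius r = 3.
Part (a). Triangle bound: M_tri(r) = Σ_k |c_k| r^k
  = |2|·3^0 + |-2|·3^1 + |0|·3^2 + |-2|·3^3 + |1|·3^4
  = 2 + 6 + 0 + 54 + 81 = 143.
This bounds M(r) := max_{|z|=r} |p(z)| from above; equality holds iff all terms c_k z^k can be made to align in phase at a single z on |z|=r.
Part (b). At z = 3 (real, on the circle |z| = r):
  p(3) = (2)·3^0 + (-2)·3^1 + (0)·3^2 + (-2)·3^3 + (1)·3^4 = 23.
  |p(3)| = 23.
Check: |p(3)| = 23 ≤ 143 = M_tri(3). ✓ Equality does not hold at z = 3 (the coefficients have mixed signs, so the terms do not all align in phase there).

M_tri(3) = 143; |p(3)| = 23; equality at z=3: no.


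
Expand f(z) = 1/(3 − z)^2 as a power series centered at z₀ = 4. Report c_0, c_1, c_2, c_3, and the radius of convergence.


Let w = z − z₀, so z = z₀ + w.
Then 3 − z = 3 − (z₀ + w) = (3 − z₀) − w = -1 − w.
f(z) = 1/(-1 − w)^2 = (1/(-1)^2) · (1 − w/(-1))^{−2}.
By the binomial series (1−u)^{−2} = Σ_{n≥0} C(n+1, 1) u^n for |u|<1, with u = w/(-1):
  c_n = C(n+1, 1) / (-1)^(n+2).
  c_0 = 1/(-1)^2 = 1.
  c_1 = 2/(-1)^3 = -2.
  c_2 = 3/(-1)^4 = 3.
  c_3 = 4/(-1)^5 = -4.
The series is valid for |w/d| < 1, i.e. |z − z₀| < |d|.
Radius of convergence: R = |3 − z₀| = |-1| = 1 (distance from z₀ to the singularity z = 3).

c_0 = 1, c_1 = -2, c_2 = 3, c_3 = -4; R = 1.


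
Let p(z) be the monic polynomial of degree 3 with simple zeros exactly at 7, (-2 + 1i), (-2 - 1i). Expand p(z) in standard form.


The polynomial is p(z) = ∏_{α ∈ S} (z − α), where S = {7, (-2 + 1i), (-2 - 1i)}.
Expanding the product yields: p(z) = z^3 -3·z^2 -23·z -35.
Note conjugate pairs combine to real quadratics: (z − (-2+1i))(z − (-2−1i)) = z² + 4z + 5.
The resulting polynomial has degree 3 and real coefficients as required.

p(z) = z^3 -3·z^2 -23·z -35.


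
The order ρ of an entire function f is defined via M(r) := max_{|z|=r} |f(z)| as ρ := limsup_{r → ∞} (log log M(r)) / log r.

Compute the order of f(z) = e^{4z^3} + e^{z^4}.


Each summand is entire of order 3 and 4 respectively (as in the single-exponential case). The order of a sum is at most the max of the orders, so ρ ≤ 4. For the lower bound: on |z|=r choose arg z so that 1z^4 is real positive; then |e^{1z^4}| = e^{1r^4} while |e^{4z^3}| ≤ e^{4r^3} = o(e^{1r^4}). So |f| ≥ e^{1r^4}(1 − o(1)) and ρ ≥ 4. Hence ρ = max(3, 4) = 4.
Therefore ρ = 4.

Order ρ = 4.


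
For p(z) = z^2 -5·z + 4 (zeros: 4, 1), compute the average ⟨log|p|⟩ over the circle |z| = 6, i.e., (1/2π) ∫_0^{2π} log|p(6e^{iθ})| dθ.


Zeros: 1, 4; r = 6.
Inside |z| < r: 1, 4. Outside (|z| ≥ r): ∅.
p(0) = 4, so log|p(0)| = log(4) = 1.3863.
Apply Jensen: I(r) = log|p(0)| + Σ_k log(r/|z_k|), summed over zeros inside |z| < r.
  log(r/|z_k|) for z_k = 4: log(6/4) = 0.4055
  log(r/|z_k|) for z_k = 1: log(6/1) = 1.7918
Sum over inside zeros: 2.1972.
I(r) = log|p(0)| + (inside sum) = 1.3863 + 2.1972 = 3.5835.
Closed form (all zeros inside, monic): I(r) = n·log(r) = 2·log(6) = 3.5835. ✓

I(r) ≈ 3.5835.


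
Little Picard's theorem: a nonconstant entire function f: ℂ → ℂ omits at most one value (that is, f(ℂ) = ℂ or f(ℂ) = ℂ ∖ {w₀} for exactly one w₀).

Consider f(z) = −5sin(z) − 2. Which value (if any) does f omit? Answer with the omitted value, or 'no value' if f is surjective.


Little Picard bounds the complement of f(ℂ) to at most one point.
sin is entire and surjective onto ℂ: for every w ∈ ℂ, sin(ζ) = w has a solution ζ ∈ ℂ (e.g., via the complex inverse arcsin). With ζ = z this gives z = ζ/(1). Then -5·sin(z) takes every value in -5·ℂ = ℂ, and adding -2 is a bijection of ℂ. So f is surjective and omits no value. (Note: only on the real line is sin bounded by [−1, 1].)

Omitted value: no value.


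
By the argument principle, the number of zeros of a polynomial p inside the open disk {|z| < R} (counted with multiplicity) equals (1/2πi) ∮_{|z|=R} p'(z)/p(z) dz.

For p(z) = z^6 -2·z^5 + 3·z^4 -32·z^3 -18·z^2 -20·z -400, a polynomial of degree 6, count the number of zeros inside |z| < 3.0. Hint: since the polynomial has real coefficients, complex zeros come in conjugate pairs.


The zeros of p are: 4, (-1 + 3i), (-1 - 3i), -2, (1 + 2i), (1 - 2i).
Their magnitudes are: 4, 3.162, 3.162, 2, 2.236, 2.236.
Zeros with |z| < R = 3.0: -2, (1 + 2i), (1 - 2i).
Count = 3.
By the argument principle, (1/2πi) ∮_{|z|=R} p'(z)/p(z) dz equals exactly this count.

Number of zeros inside |z| < 3.0: 3.


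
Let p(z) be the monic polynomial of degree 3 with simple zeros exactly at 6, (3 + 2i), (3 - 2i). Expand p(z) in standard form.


The polynomial is p(z) = ∏_{α ∈ S} (z − α), where S = {6, (3 + 2i), (3 - 2i)}.
Expanding the product yields: p(z) = z^3 -12·z^2 + 49·z -78.
Note conjugate pairs combine to real quadratics: (z − (3+2i))(z − (3−2i)) = z² − 6z + 13.
The resulting polynomial has degree 3 and real coefficients as required.

p(z) = z^3 -12·z^2 + 49·z -78.


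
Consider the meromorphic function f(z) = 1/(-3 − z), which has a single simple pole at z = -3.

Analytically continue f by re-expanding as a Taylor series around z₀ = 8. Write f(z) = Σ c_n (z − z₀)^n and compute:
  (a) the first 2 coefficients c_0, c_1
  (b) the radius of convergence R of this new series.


Let w = z − z₀, so z = z₀ + w.
Then -3 − z = -3 − (z₀ + w) = (-3 − z₀) − w = -11 − w.
f(z) = 1/(-11 − w) = (1/(-11)) · 1/(1 − w/(-11)) = Σ_{n≥0} w^n / (-11)^(n+1).
So c_n = 1/(-11)^(n+1):
  c_0 = 1/(-11)^1 = -1/11.
  c_1 = 1/(-11)^2 = 1/121.
The series is valid for |w/d| < 1, i.e. |z − z₀| < |d|.
Radius of convergence: R = |-3 − z₀| = |-11| = 11 (distance from z₀ to the singularity z = -3).

c_0 = -1/11, c_1 = 1/121; R = 11.


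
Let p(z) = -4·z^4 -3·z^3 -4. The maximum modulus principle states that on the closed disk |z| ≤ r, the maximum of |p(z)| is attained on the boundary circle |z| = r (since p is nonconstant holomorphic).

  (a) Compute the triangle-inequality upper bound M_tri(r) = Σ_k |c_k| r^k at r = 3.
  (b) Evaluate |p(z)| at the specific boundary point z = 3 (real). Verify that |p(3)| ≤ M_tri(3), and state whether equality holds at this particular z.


Coefficients: c_0 = -4, c_1 = 0, c_2 = 0, c_3 = -3, c_4 = -4. Radius r = 3.
Part (a). Triangle bound: M_tri(r) = Σ_k |c_k| r^k
  = |-4|·3^0 + |0|·3^1 + |0|·3^2 + |-3|·3^3 + |-4|·3^4
  = 4 + 0 + 0 + 81 + 324 = 409.
This bounds M(r) := max_{|z|=r} |p(z)| from above; equality holds iff all terms c_k z^k can be made to align in phase at a single z on |z|=r.
Part (b). At z = 3 (real, on the circle |z| = r):
  p(3) = (-4)·3^0 + (0)·3^1 + (0)·3^2 + (-3)·3^3 + (-4)·3^4 = -409.
  |p(3)| = 409.
Since all nonzero coefficients share the same sign, |p(3)| = 409 = M_tri(3); the triangle bound is attained at z = 3, so in fact M(r) = 409.

M_tri(3) = 409; |p(3)| = 409; equality at z=3: yes.


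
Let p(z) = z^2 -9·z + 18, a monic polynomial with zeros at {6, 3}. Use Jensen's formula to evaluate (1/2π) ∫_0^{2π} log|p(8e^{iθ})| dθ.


Zeros: 3, 6; r = 8.
Inside |z| < r: 3, 6. Outside (|z| ≥ r): ∅.
p(0) = 18, so log|p(0)| = log(18) = 2.8904.
Apply Jensen: I(r) = log|p(0)| + Σ_k log(r/|z_k|), summed over zeros inside |z| < r.
  log(r/|z_k|) for z_k = 6: log(8/6) = 0.2877
  log(r/|z_k|) for z_k = 3: log(8/3) = 0.9808
Sum over inside zeros: 1.2685.
I(r) = log|p(0)| + (inside sum) = 2.8904 + 1.2685 = 4.1589.
Closed form (all zeros inside, monic): I(r) = n·log(r) = 2·log(8) = 4.1589. ✓

I(r) ≈ 4.1589.


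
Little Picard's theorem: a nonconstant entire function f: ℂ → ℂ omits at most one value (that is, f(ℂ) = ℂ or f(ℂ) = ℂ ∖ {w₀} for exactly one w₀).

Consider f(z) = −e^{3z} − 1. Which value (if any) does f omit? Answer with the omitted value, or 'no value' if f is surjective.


Little Picard bounds the complement of f(ℂ) to at most one point.
e^{3z} is never zero on ℂ, so -1·e^{3z} takes every value in ℂ ∖ {0}. Adding -1 shifts the range to ℂ ∖ {-1}. Thus f omits exactly the value -1.

Omitted value: -1.


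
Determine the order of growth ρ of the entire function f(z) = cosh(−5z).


cosh(w) is a linear combination of e^{iw} and e^{−iw} (or e^w, e^{−w} in the hyperbolic case), so |cosh(w)| ≤ e^{|w|}. With w = −5z, |w| ≤ 5|z| + 0 = 5r + 0 on |z| = r, giving M(r) ≤ e^{5r + 0}, so ρ ≤ 1. On a suitable ray (z = it for sin/cos; z = t for sinh/cosh, t real → ∞), |cosh(−5z)| grows like e^{5|t|}/2, so ρ ≥ 1. Hence ρ = 1.
Therefore ρ = 1.

Order ρ = 1.


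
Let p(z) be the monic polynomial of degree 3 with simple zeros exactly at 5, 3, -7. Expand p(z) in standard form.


The polynomial is p(z) = ∏_{α ∈ S} (z − α), where S = {5, 3, -7}.
Expanding the product yields: p(z) = z^3 -z^2 -41·z + 105.
The resulting polynomial has degree 3 and real coefficients as required.

p(z) = z^3 -z^2 -41·z + 105.


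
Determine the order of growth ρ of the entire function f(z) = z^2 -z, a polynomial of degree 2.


|f(z)| ≤ Σ|c_k|·r^k = O(r^2) as r → ∞. Polynomial growth is O(e^{r^ε}) for every ε > 0 (since r^2/e^{r^ε} → 0), so ρ ≤ ε for all ε > 0, i.e. ρ = 0. Every nonconstant polynomial has order 0.
Therefore ρ = 0.

Order ρ = 0.


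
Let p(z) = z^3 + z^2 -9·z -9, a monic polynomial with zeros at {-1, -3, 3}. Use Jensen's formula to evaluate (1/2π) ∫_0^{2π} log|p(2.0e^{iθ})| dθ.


Zeros: -3, -1, 3; r = 2.0.
Inside |z| < r: -1. Outside (|z| ≥ r): -3, 3.
p(0) = -9, so log|p(0)| = log(9) = 2.1972.
Apply Jensen: I(r) = log|p(0)| + Σ_k log(r/|z_k|), summed over zeros inside |z| < r.
  log(r/|z_k|) for z_k = -1: log(2.0/1) = 0.6931
  Outside zeros (-3, 3) contribute nothing to the Jensen sum.
Sum over inside zeros: 0.6931.
I(r) = log|p(0)| + (inside sum) = 2.1972 + 0.6931 = 2.8904.
Note: since some zeros are outside |z| ≤ r, the simplified n·log(r) form does NOT apply — only the inside zeros contribute.

I(r) ≈ 2.8904.


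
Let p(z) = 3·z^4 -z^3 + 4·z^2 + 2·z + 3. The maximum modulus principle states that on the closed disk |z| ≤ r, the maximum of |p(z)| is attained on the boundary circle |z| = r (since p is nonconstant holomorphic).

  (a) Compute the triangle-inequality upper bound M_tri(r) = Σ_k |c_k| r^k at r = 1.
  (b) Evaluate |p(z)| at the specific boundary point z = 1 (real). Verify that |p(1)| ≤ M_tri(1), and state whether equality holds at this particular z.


Coefficients: c_0 = 3, c_1 = 2, c_2 = 4, c_3 = -1, c_4 = 3. Radius r = 1.
Part (a). Triangle bound: M_tri(r) = Σ_k |c_k| r^k
  = |3|·1^0 + |2|·1^1 + |4|·1^2 + |-1|·1^3 + |3|·1^4
  = 3 + 2 + 4 + 1 + 3 = 13.
This bounds M(r) := max_{|z|=r} |p(z)| from above; equality holds iff all terms c_k z^k can be made to align in phase at a single z on |z|=r.
Part (b). At z = 1 (real, on the circle |z| = r):
  p(1) = (3)·1^0 + (2)·1^1 + (4)·1^2 + (-1)·1^3 + (3)·1^4 = 11.
  |p(1)| = 11.
Check: |p(1)| = 11 ≤ 13 = M_tri(1). ✓ Equality does not hold at z = 1 (the coefficients have mixed signs, so the terms do not all align in phase there).

M_tri(1) = 13; |p(1)| = 11; equality at z=1: no.


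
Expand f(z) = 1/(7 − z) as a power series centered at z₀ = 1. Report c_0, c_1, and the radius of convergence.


Let w = z − z₀, so z = z₀ + w.
Then 7 − z = 7 − (z₀ + w) = (7 − z₀) − w = 6 − w.
f(z) = 1/(6 − w) = (1/(6)) · 1/(1 − w/(6)) = Σ_{n≥0} w^n / (6)^(n+1).
So c_n = 1/(6)^(n+1):
  c_0 = 1/(6)^1 = 1/6.
  c_1 = 1/(6)^2 = 1/36.
The series is valid for |w/d| < 1, i.e. |z − z₀| < |d|.
Radius of convergence: R = |7 − z₀| = |6| = 6 (distance from z₀ to the singularity z = 7).

c_0 = 1/6, c_1 = 1/36; R = 6.


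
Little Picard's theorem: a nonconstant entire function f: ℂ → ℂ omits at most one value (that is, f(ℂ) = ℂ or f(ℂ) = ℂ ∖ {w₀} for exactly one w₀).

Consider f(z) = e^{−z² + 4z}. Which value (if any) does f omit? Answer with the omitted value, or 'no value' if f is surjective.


Little Picard bounds the complement of f(ℂ) to at most one point.
The exponent g(z) = −z² + 4z is a nonconstant polynomial, hence surjective onto ℂ. So e^{g(z)} takes every value in {e^w : w ∈ ℂ} = ℂ ∖ {0}. Adding 0 shifts the range to ℂ ∖ {0}. f omits exactly 0.

Omitted value: 0.


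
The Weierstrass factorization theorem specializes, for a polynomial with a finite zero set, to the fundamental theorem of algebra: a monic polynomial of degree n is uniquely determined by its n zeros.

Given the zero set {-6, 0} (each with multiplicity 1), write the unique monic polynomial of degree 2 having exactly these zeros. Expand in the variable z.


The polynomial is p(z) = ∏_{α ∈ S} (z − α), where S = {-6, 0}.
Expanding the product yields: p(z) = z^2 + 6·z.
The resulting polynomial has degree 2 and real coefficients as required.

p(z) = z^2 + 6·z.


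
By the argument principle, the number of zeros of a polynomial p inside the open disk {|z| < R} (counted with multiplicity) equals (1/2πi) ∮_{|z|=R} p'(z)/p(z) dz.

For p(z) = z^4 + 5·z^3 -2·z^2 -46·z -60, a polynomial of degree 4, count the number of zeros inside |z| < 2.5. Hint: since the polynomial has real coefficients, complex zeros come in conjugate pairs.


The zeros of p are: (-3 + 1i), (-3 - 1i), -2, 3.
Their magnitudes are: 3.162, 3.162, 2, 3.
Zeros with |z| < R = 2.5: -2.
Count = 1.
By the argument principle, (1/2πi) ∮_{|z|=R} p'(z)/p(z) dz equals exactly this count.

Number of zeros inside |z| < 2.5: 1.


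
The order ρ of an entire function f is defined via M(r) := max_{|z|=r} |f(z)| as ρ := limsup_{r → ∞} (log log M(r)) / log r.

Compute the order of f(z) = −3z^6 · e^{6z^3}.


M(r) = max_{|z|=r} |-3|·|z|^6·|e^{6z^3}| = 3·r^6 · e^{6r^3} (the factors attain their maxima compatibly on |z|=r). Then log M(r) = log 3 + 6·log r + 6r^3, dominated by the last term, so log log M(r) ~ 3·log r. The polynomial factor -3z^6 contributes only a log r term and does not affect the order. ρ = 3.
Therefore ρ = 3.

Order ρ = 3.


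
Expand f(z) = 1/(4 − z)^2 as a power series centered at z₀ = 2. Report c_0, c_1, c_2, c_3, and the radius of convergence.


Let w = z − z₀, so z = z₀ + w.
Then 4 − z = 4 − (z₀ + w) = (4 − z₀) − w = 2 − w.
f(z) = 1/(2 − w)^2 = (1/(2)^2) · (1 − w/(2))^{−2}.
By the binomial series (1−u)^{−2} = Σ_{n≥0} C(n+1, 1) u^n for |u|<1, with u = w/(2):
  c_n = C(n+1, 1) / (2)^(n+2).
  c_0 = 1/(2)^2 = 1/4.
  c_1 = 2/(2)^3 = 1/4.
  c_2 = 3/(2)^4 = 3/16.
  c_3 = 4/(2)^5 = 1/8.
The series is valid for |w/d| < 1, i.e. |z − z₀| < |d|.
Radius of convergence: R = |4 − z₀| = |2| = 2 (distance from z₀ to the singularity z = 4).

c_0 = 1/4, c_1 = 1/4, c_2 = 3/16, c_3 = 1/8; R = 2.


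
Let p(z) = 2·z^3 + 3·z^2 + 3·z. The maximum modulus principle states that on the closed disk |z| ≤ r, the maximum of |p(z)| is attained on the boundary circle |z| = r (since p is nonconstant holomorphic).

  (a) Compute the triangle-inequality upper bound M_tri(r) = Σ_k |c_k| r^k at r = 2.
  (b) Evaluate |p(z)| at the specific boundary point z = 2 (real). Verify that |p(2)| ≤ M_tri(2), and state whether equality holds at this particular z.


Coefficients: c_0 = 0, c_1 = 3, c_2 = 3, c_3 = 2. Radius r = 2.
Part (a). Triangle bound: M_tri(r) = Σ_k |c_k| r^k
  = |0|·2^0 + |3|·2^1 + |3|·2^2 + |2|·2^3
  = 0 + 6 + 12 + 16 = 34.
This bounds M(r) := max_{|z|=r} |p(z)| from above; equality holds iff all terms c_k z^k can be made to align in phase at a single z on |z|=r.
Part (b). At z = 2 (real, on the circle |z| = r):
  p(2) = (0)·2^0 + (3)·2^1 + (3)·2^2 + (2)·2^3 = 34.
  |p(2)| = 34.
Since all nonzero coefficients share the same sign, |p(2)| = 34 = M_tri(2); the triangle bound is attained at z = 2, so in fact M(r) = 34.

M_tri(2) = 34; |p(2)| = 34; equality at z=2: yes.


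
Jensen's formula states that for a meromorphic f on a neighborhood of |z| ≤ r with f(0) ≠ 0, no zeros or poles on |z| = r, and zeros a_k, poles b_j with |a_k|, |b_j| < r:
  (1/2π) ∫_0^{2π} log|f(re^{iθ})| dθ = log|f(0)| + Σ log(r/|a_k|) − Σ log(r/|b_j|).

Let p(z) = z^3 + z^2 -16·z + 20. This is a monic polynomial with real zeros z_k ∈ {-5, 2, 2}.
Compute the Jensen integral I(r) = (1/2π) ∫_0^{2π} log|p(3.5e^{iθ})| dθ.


Zeros: -5, 2, 2; r = 3.5.
Inside |z| < r: 2, 2. Outside (|z| ≥ r): -5.
p(0) = 20, so log|p(0)| = log(20) = 2.9957.
Apply Jensen: I(r) = log|p(0)| + Σ_k log(r/|z_k|), summed over zeros inside |z| < r.
  log(r/|z_k|) for z_k = 2: log(3.5/2) = 0.5596
  log(r/|z_k|) for z_k = 2: log(3.5/2) = 0.5596
  Outside zeros (-5) contribute nothing to the Jensen sum.
Sum over inside zeros: 1.1192.
I(r) = log|p(0)| + (inside sum) = 2.9957 + 1.1192 = 4.1150.
Note: since some zeros are outside |z| ≤ r, the simplified n·log(r) form does NOT apply — only the inside zeros contribute.

I(r) ≈ 4.1150.


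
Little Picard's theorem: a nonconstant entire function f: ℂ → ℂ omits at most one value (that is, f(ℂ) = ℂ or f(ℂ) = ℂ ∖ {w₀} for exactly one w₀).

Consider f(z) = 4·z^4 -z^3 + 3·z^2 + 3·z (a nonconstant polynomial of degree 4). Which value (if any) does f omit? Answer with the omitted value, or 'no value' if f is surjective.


Little Picard bounds the complement of f(ℂ) to at most one point.
For every w ∈ ℂ, the equation p(z) − w = 0 is a nonconstant polynomial in z and hence has at least one root by the fundamental theorem of algebra. So p is surjective onto ℂ, omitting no value.

Omitted value: no value.


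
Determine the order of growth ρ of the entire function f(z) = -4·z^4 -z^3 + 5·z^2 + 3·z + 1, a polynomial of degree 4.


|f(z)| ≤ Σ|c_k|·r^k = O(r^4) as r → ∞. Polynomial growth is O(e^{r^ε}) for every ε > 0 (since r^4/e^{r^ε} → 0), so ρ ≤ ε for all ε > 0, i.e. ρ = 0. Every nonconstant polynomial has order 0.
Therefore ρ = 0.

Order ρ = 0.


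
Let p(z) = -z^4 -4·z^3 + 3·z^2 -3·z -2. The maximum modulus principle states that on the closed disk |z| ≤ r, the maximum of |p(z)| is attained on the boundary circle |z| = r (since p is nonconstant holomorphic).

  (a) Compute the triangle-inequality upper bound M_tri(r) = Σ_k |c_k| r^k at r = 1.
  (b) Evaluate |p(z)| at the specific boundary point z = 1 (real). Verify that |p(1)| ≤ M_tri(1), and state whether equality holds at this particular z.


Coefficients: c_0 = -2, c_1 = -3, c_2 = 3, c_3 = -4, c_4 = -1. Radius r = 1.
Part (a). Triangle bound: M_tri(r) = Σ_k |c_k| r^k
  = |-2|·1^0 + |-3|·1^1 + |3|·1^2 + |-4|·1^3 + |-1|·1^4
  = 2 + 3 + 3 + 4 + 1 = 13.
This bounds M(r) := max_{|z|=r} |p(z)| from above; equality holds iff all terms c_k z^k can be made to align in phase at a single z on |z|=r.
Part (b). At z = 1 (real, on the circle |z| = r):
  p(1) = (-2)·1^0 + (-3)·1^1 + (3)·1^2 + (-4)·1^3 + (-1)·1^4 = -7.
  |p(1)| = 7.
Check: |p(1)| = 7 ≤ 13 = M_tri(1). ✓ Equality does not hold at z = 1 (the coefficients have mixed signs, so the terms do not all align in phase there).

M_tri(1) = 13; |p(1)| = 7; equality at z=1: no.


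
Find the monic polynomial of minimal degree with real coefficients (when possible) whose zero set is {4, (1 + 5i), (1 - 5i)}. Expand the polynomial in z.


The polynomial is p(z) = ∏_{α ∈ S} (z − α), where S = {4, (1 + 5i), (1 - 5i)}.
Expanding the product yields: p(z) = z^3 -6·z^2 + 34·z -104.
Note conjugate pairs combine to real quadratics: (z − (1+5i))(z − (1−5i)) = z² − 2z + 26.
The resulting polynomial has degree 3 and real coefficients as required.

p(z) = z^3 -6·z^2 + 34·z -104.


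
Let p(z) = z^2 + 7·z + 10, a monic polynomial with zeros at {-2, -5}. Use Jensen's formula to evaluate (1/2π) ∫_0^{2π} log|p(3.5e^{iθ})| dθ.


Zeros: -5, -2; r = 3.5.
Inside |z| < r: -2. Outside (|z| ≥ r): -5.
p(0) = 10, so log|p(0)| = log(10) = 2.3026.
Apply Jensen: I(r) = log|p(0)| + Σ_k log(r/|z_k|), summed over zeros inside |z| < r.
  log(r/|z_k|) for z_k = -2: log(3.5/2) = 0.5596
  Outside zeros (-5) contribute nothing to the Jensen sum.
Sum over inside zeros: 0.5596.
I(r) = log|p(0)| + (inside sum) = 2.3026 + 0.5596 = 2.8622.
Note: since some zeros are outside |z| ≤ r, the simplified n·log(r) form does NOT apply — only the inside zeros contribute.

I(r) ≈ 2.8622.


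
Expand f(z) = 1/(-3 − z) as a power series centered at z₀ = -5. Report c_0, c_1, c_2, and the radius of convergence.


Let w = z − z₀, so z = z₀ + w.
Then -3 − z = -3 − (z₀ + w) = (-3 − z₀) − w = 2 − w.
f(z) = 1/(2 − w) = (1/(2)) · 1/(1 − w/(2)) = Σ_{n≥0} w^n / (2)^(n+1).
So c_n = 1/(2)^(n+1):
  c_0 = 1/(2)^1 = 1/2.
  c_1 = 1/(2)^2 = 1/4.
  c_2 = 1/(2)^3 = 1/8.
The series is valid for |w/d| < 1, i.e. |z − z₀| < |d|.
Radius of convergence: R = |-3 − z₀| = |2| = 2 (distance from z₀ to the singularity z = -3).

c_0 = 1/2, c_1 = 1/4, c_2 = 1/8; R = 2.


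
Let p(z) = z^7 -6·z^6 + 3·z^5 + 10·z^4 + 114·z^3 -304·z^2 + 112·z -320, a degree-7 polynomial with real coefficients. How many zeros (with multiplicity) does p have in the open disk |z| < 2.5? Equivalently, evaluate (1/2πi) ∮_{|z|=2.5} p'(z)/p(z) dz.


The zeros of p are: 4, (-2 + 2i), (-2 - 2i), (3 + 1i), (3 - 1i), (0 + 1i), (0 - 1i).
Their magnitudes are: 4, 2.828, 2.828, 3.162, 3.162, 1, 1.
Zeros with |z| < R = 2.5: (0 + 1i), (0 - 1i).
Count = 2.
By the argument principle, (1/2πi) ∮_{|z|=R} p'(z)/p(z) dz equals exactly this count.

Number of zeros inside |z| < 2.5: 2.


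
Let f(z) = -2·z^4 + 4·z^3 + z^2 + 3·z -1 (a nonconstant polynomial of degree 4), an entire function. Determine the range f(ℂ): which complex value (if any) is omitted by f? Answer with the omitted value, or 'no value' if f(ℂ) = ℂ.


Little Picard bounds the complement of f(ℂ) to at most one point.
For every w ∈ ℂ, the equation p(z) − w = 0 is a nonconstant polynomial in z and hence has at least one root by the fundamental theorem of algebra. So p is surjective onto ℂ, omitting no value.

Omitted value: no value.


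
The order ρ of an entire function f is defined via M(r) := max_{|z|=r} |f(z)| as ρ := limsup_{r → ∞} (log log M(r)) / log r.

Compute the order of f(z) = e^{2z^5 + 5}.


|e^{2z^5 + 5}| = e^{Re(2·z^5) + 5} ≤ e^{2|z|^5 + 5} = e^{2r^5 + 5} on |z| = r, so ρ ≤ 5. Choosing z on |z|=r so that 2·z^5 is real positive (always possible by picking arg z appropriately) gives |f(z)| = e^{2r^5 + 5}, matching the bound. The additive constant 5 does not affect log log M(r) ~ 5·log r. Hence ρ = 5.
Therefore ρ = 5.

Order ρ = 5.


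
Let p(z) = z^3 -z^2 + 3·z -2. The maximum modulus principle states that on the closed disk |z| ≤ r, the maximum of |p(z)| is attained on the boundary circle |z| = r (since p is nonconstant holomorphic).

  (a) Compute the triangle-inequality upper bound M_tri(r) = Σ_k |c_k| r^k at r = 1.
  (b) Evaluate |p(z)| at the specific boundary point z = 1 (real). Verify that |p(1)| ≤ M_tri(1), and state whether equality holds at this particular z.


Coefficients: c_0 = -2, c_1 = 3, c_2 = -1, c_3 = 1. Radius r = 1.
Part (a). Triangle bound: M_tri(r) = Σ_k |c_k| r^k
  = |-2|·1^0 + |3|·1^1 + |-1|·1^2 + |1|·1^3
  = 2 + 3 + 1 + 1 = 7.
This bounds M(r) := max_{|z|=r} |p(z)| from above; equality holds iff all terms c_k z^k can be made to align in phase at a single z on |z|=r.
Part (b). At z = 1 (real, on the circle |z| = r):
  p(1) = (-2)·1^0 + (3)·1^1 + (-1)·1^2 + (1)·1^3 = 1.
  |p(1)| = 1.
Check: |p(1)| = 1 ≤ 7 = M_tri(1). ✓ Equality does not hold at z = 1 (the coefficients have mixed signs, so the terms do not all align in phase there).

M_tri(1) = 7; |p(1)| = 1; equality at z=1: no.


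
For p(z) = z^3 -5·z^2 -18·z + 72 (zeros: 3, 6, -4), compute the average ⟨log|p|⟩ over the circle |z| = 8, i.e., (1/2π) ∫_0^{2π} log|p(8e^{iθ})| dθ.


Zeros: -4, 3, 6; r = 8.
Inside |z| < r: -4, 3, 6. Outside (|z| ≥ r): ∅.
p(0) = 72, so log|p(0)| = log(72) = 4.2767.
Apply Jensen: I(r) = log|p(0)| + Σ_k log(r/|z_k|), summed over zeros inside |z| < r.
  log(r/|z_k|) for z_k = 3: log(8/3) = 0.9808
  log(r/|z_k|) for z_k = 6: log(8/6) = 0.2877
  log(r/|z_k|) for z_k = -4: log(8/4) = 0.6931
Sum over inside zeros: 1.9617.
I(r) = log|p(0)| + (inside sum) = 4.2767 + 1.9617 = 6.2383.
Closed form (all zeros inside, monic): I(r) = n·log(r) = 3·log(8) = 6.2383. ✓

I(r) ≈ 6.2383.


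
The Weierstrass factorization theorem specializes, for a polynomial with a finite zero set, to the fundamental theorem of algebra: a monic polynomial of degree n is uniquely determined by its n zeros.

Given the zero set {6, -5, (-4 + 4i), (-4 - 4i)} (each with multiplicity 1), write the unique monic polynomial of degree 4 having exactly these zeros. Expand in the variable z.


The polynomial is p(z) = ∏_{α ∈ S} (z − α), where S = {6, -5, (-4 + 4i), (-4 - 4i)}.
Expanding the product yields: p(z) = z^4 + 7·z^3 -6·z^2 -272·z -960.
Note conjugate pairs combine to real quadratics: (z − (-4+4i))(z − (-4−4i)) = z² + 8z + 32.
The resulting polynomial has degree 4 and real coefficients as required.

p(z) = z^4 + 7·z^3 -6·z^2 -272·z -960.


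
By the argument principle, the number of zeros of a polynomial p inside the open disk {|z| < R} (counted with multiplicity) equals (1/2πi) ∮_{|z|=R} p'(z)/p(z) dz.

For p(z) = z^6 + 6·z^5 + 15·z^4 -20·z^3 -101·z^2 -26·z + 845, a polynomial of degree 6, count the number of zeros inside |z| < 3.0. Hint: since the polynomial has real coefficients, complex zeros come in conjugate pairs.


The zeros of p are: (-3 + 2i), (-3 - 2i), (2 + 1i), (2 - 1i), (-2 + 3i), (-2 - 3i).
Their magnitudes are: 3.606, 3.606, 2.236, 2.236, 3.606, 3.606.
Zeros with |z| < R = 3.0: (2 + 1i), (2 - 1i).
Count = 2.
By the argument principle, (1/2πi) ∮_{|z|=R} p'(z)/p(z) dz equals exactly this count.

Number of zeros inside |z| < 3.0: 2.


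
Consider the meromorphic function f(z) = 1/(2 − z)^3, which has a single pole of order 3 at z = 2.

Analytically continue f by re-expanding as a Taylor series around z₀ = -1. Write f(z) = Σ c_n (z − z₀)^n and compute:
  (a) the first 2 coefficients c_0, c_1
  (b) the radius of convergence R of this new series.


Let w = z − z₀, so z = z₀ + w.
Then 2 − z = 2 − (z₀ + w) = (2 − z₀) − w = 3 − w.
f(z) = 1/(3 − w)^3 = (1/(3)^3) · (1 − w/(3))^{−3}.
By the binomial series (1−u)^{−3} = Σ_{n≥0} C(n+2, 2) u^n for |u|<1, with u = w/(3):
  c_n = C(n+2, 2) / (3)^(n+3).
  c_0 = 1/(3)^3 = 1/27.
  c_1 = 3/(3)^4 = 1/27.
The series is valid for |w/d| < 1, i.e. |z − z₀| < |d|.
Radius of convergence: R = |2 − z₀| = |3| = 3 (distance from z₀ to the singularity z = 2).

c_0 = 1/27, c_1 = 1/27; R = 3.


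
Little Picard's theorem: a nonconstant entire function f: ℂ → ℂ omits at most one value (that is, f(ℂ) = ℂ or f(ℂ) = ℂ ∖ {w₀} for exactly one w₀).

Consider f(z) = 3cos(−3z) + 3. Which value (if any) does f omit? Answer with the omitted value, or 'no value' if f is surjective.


Little Picard bounds the complement of f(ℂ) to at most one point.
cos is entire and surjective onto ℂ: for every w ∈ ℂ, cos(ζ) = w has a solution ζ ∈ ℂ (e.g., via the complex inverse arccos). With ζ = −3z this gives z = ζ/(-3). Then 3·cos(−3z) takes every value in 3·ℂ = ℂ, and adding 3 is a bijection of ℂ. So f is surjective and omits no value. (Note: only on the real line is cos bounded by [−1, 1].)

Omitted value: no value.


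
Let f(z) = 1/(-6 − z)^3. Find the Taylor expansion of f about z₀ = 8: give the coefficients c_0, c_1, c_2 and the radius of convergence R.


Let w = z − z₀, so z = z₀ + w.
Then -6 − z = -6 − (z₀ + w) = (-6 − z₀) − w = -14 − w.
f(z) = 1/(-14 − w)^3 = (1/(-14)^3) · (1 − w/(-14))^{−3}.
By the binomial series (1−u)^{−3} = Σ_{n≥0} C(n+2, 2) u^n for |u|<1, with u = w/(-14):
  c_n = C(n+2, 2) / (-14)^(n+3).
  c_0 = 1/(-14)^3 = -1/2744.
  c_1 = 3/(-14)^4 = 3/38416.
  c_2 = 6/(-14)^5 = -3/268912.
The series is valid for |w/d| < 1, i.e. |z − z₀| < |d|.
Radius of convergence: R = |-6 − z₀| = |-14| = 14 (distance from z₀ to the singularity z = -6).

c_0 = -1/2744, c_1 = 3/38416, c_2 = -3/268912; R = 14.


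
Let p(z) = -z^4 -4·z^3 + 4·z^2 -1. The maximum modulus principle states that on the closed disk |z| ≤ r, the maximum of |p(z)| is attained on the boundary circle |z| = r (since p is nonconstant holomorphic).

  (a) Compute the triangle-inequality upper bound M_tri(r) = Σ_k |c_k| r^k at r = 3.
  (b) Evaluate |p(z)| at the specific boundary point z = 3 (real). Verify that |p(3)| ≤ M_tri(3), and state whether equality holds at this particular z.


Coefficients: c_0 = -1, c_1 = 0, c_2 = 4, c_3 = -4, c_4 = -1. Radius r = 3.
Part (a). Triangle bound: M_tri(r) = Σ_k |c_k| r^k
  = |-1|·3^0 + |0|·3^1 + |4|·3^2 + |-4|·3^3 + |-1|·3^4
  = 1 + 0 + 36 + 108 + 81 = 226.
This bounds M(r) := max_{|z|=r} |p(z)| from above; equality holds iff all terms c_k z^k can be made to align in phase at a single z on |z|=r.
Part (b). At z = 3 (real, on the circle |z| = r):
  p(3) = (-1)·3^0 + (0)·3^1 + (4)·3^2 + (-4)·3^3 + (-1)·3^4 = -154.
  |p(3)| = 154.
Check: |p(3)| = 154 ≤ 226 = M_tri(3). ✓ Equality does not hold at z = 3 (the coefficients have mixed signs, so the terms do not all align in phase there).

M_tri(3) = 226; |p(3)| = 154; equality at z=3: no.


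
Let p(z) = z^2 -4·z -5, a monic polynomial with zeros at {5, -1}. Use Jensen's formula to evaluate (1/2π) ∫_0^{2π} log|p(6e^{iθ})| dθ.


Zeros: -1, 5; r = 6.
Inside |z| < r: -1, 5. Outside (|z| ≥ r): ∅.
p(0) = -5, so log|p(0)| = log(5) = 1.6094.
Apply Jensen: I(r) = log|p(0)| + Σ_k log(r/|z_k|), summed over zeros inside |z| < r.
  log(r/|z_k|) for z_k = 5: log(6/5) = 0.1823
  log(r/|z_k|) for z_k = -1: log(6/1) = 1.7918
Sum over inside zeros: 1.9741.
I(r) = log|p(0)| + (inside sum) = 1.6094 + 1.9741 = 3.5835.
Closed form (all zeros inside, monic): I(r) = n·log(r) = 2·log(6) = 3.5835. ✓

I(r) ≈ 3.5835.
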